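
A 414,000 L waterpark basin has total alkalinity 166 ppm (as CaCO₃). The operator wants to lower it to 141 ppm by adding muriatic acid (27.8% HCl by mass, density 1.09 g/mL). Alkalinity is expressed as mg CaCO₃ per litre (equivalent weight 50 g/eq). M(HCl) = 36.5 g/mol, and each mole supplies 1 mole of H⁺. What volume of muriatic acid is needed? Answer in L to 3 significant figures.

Alkalinity to neutralize: (166 − 141) = 25 mg/L as CaCO₃ × 414,000 L = 10,350 g as CaCO₃.
Equivalents of H⁺ required: 10,350 ÷ 50 g/eq = 207 eq = 207 mol HCl.
Mass of HCl: 207 × 36.5 = 7556 g.
Mass of 27.8% solution: 7556 / 0.278 = 27,180 g.
Volume: 27,180 g ÷ 1.09 g/mL = 24,930 mL.

24.9 L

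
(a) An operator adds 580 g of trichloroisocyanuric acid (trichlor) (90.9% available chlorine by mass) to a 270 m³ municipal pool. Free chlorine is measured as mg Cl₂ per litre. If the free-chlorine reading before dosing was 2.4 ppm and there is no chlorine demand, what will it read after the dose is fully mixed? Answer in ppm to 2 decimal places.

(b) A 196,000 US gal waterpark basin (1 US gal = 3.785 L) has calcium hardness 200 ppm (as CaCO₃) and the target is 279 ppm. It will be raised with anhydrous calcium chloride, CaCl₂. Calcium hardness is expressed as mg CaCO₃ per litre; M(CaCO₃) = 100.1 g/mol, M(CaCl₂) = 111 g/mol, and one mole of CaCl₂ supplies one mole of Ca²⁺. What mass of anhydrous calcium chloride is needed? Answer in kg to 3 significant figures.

(a) 4.35 ppm; (b) 65.0 kg

(a) Volume: 270 m³ = 270,000 L.
(a) Available chlorine delivered: 580 g × 0.909 = 527.2 g as Cl₂.
(a) Concentration rise: 527.2 g / 270,000 L = 1.953 mg/L = 1.95 ppm.
(a) Final FC: 2.4 + 1.95 = 4.35 ppm.

(b) Volume: 196,000 US gal × 3.785 L/gal = 741,860 L.
(b) Hardness to add: (279 − 200) = 79 mg/L as CaCO₃ × 741,860 L = 58,610 g as CaCO₃.
(b) Moles of Ca²⁺ (1 mol Ca²⁺ ≡ 1 mol CaCO₃): 58,610 / 100.1 g/mol = 585.5 mol.
(b) Mass of CaCl₂: 585.5 × 111 = 64,990 g.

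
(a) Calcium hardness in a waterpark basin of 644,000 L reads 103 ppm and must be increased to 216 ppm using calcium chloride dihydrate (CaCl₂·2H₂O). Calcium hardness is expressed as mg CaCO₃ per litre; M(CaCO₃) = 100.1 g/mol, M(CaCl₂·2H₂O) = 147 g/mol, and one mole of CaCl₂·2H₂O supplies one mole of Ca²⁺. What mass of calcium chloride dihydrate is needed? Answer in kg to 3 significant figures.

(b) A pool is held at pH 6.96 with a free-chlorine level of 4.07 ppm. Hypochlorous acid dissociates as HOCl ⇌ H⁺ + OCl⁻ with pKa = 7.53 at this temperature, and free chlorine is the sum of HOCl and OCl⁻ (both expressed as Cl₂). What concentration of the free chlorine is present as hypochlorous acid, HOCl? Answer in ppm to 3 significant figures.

(a) Hardness to add: (216 − 103) = 113 mg/L as CaCO₃ × 644,000 L = 72,770 g as CaCO₃.
(a) Moles of Ca²⁺ (1 mol Ca²⁺ ≡ 1 mol CaCO₃): 72,770 / 100.1 g/mol = 727 mol.
(a) Mass of CaCl₂·2H₂O: 727 × 147 = 106,900 g.

(b) [OCl⁻]/[HOCl] = 10^(pH − pKa) = 10^(6.96 − 7.53) = 10^-0.57 = 0.2692.
(b) Fraction as HOCl = 1 / (1 + 0.2692) = 0.7879.
(b) HOCl = 0.7879 × 4.07 ppm = 3.207 ppm.

(a) 107 kg; (b) 3.21 ppm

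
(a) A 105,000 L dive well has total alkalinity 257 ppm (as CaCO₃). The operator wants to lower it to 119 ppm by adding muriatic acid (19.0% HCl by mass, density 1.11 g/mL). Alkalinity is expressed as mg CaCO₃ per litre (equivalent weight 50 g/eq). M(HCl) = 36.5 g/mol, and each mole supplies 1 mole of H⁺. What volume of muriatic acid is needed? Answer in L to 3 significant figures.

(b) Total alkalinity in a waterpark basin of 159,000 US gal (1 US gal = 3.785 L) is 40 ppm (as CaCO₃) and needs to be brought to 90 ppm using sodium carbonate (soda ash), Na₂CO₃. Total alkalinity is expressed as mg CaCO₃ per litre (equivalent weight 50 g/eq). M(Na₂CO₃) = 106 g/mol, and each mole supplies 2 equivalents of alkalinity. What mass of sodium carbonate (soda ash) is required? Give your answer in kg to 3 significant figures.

(a) 50.2 L; (b) 31.9 kg

(a) Alkalinity to neutralize: (257 − 119) = 138 mg/L as CaCO₃ × 105,000 L = 14,490 g as CaCO₃.
(a) Equivalents of H⁺ required: 14,490 ÷ 50 g/eq = 289.8 eq = 289.8 mol HCl.
(a) Mass of HCl: 289.8 × 36.5 = 10,580 g.
(a) Mass of 19.0% solution: 10,580 / 0.19 = 55,670 g.
(a) Volume: 55,670 g ÷ 1.11 g/mL = 50,160 mL.

(b) Volume: 159,000 US gal × 3.785 L/gal = 601,815 L.
(b) Alkalinity to add: (90 − 40) = 50 mg/L as CaCO₃ × 601,815 L = 30,090 g as CaCO₃.
(b) Equivalents: 30,090 g ÷ 50 g/eq = 601.8 eq.
(b) Each mole of Na₂CO₃ supplies 2 eq, so 601.8 / 2 = 300.9 mol.
(b) Mass: 300.9 mol × 106 g/mol = 31,900 g.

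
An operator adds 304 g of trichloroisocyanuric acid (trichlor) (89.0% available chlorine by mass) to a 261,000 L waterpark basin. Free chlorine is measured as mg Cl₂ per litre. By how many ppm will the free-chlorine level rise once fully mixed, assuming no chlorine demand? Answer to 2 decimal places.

1.04 ppm

Available chlorine delivered: 304 g × 0.89 = 270.6 g as Cl₂.
Concentration rise: 270.6 g / 261,000 L = 1.037 mg/L = 1.04 ppm.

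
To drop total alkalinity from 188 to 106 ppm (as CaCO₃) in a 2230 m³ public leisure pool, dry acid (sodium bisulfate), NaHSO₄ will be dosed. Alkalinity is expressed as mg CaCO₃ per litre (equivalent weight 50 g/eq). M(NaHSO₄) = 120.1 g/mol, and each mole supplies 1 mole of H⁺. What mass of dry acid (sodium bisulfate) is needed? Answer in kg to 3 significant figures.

439 kg

Volume: 2230 m³ = 2,230,000 L.
Alkalinity to neutralize: (188 − 106) = 82 mg/L as CaCO₃ × 2,230,000 L = 182,900 g as CaCO₃.
Equivalents of H⁺ required: 182,900 ÷ 50 g/eq = 3657 eq = 3657 mol NaHSO₄.
Mass of NaHSO₄: 3657 × 120.1 = 439,200 g.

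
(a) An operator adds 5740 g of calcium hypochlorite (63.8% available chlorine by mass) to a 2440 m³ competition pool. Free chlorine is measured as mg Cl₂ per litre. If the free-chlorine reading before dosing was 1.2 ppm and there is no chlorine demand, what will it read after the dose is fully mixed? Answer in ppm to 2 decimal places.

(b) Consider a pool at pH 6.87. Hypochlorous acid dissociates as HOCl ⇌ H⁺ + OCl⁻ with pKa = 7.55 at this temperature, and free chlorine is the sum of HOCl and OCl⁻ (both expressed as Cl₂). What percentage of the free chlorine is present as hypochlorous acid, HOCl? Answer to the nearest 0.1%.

(a) Volume: 2440 m³ = 2,440,000 L.
(a) Available chlorine delivered: 5740 g × 0.638 = 3662 g as Cl₂.
(a) Concentration rise: 3662 g / 2,440,000 L = 1.501 mg/L = 1.50 ppm.
(a) Final FC: 1.2 + 1.50 = 2.70 ppm.

(b) [OCl⁻]/[HOCl] = 10^(pH − pKa) = 10^(6.87 − 7.55) = 10^-0.68 = 0.2089.
(b) Fraction as HOCl = 1 / (1 + 0.2089) = 0.8272.

(a) 2.70 ppm; (b) 82.7%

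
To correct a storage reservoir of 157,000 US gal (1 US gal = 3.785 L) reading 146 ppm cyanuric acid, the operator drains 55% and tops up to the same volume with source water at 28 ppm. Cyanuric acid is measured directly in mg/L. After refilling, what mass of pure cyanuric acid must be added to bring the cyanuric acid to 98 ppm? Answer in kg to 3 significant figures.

10.0 kg

Volume: 157,000 US gal × 3.785 L/gal = 594,245 L.
After draining 55% and refilling: 146 × 0.45 + 28 × 0.55 = 81.1 ppm.
Deficit to target: 98 − 81.1 = 16.9 mg/L.
Mass: 16.9 mg/L × 594,245 L = 10,040 g cyanuric acid.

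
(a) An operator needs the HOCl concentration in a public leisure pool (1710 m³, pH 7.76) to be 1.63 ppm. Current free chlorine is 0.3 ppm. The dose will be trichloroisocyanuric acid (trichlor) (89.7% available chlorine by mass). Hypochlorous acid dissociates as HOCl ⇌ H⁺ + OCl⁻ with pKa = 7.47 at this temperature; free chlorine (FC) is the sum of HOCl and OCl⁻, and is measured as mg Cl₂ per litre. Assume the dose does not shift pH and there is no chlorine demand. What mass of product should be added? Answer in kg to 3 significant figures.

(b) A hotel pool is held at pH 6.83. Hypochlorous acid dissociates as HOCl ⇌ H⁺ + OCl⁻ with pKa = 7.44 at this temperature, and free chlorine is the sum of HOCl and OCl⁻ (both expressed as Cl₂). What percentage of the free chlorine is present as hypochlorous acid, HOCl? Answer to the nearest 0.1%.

(a) 8.59 kg; (b) 80.3%

(a) Volume: 1710 m³ = 1,710,000 L.
(a) [OCl⁻]/[HOCl] = 10^(pH − pKa) = 10^(7.76 − 7.47) = 1.95; fraction as HOCl = 1/(1 + 1.95) = 0.339.
(a) Free chlorine required for 1.63 ppm HOCl: 1.63 / 0.339 = 4.808 ppm.
(a) FC to add: 4.808 − 0.3 = 4.508 mg/L as Cl₂.
(a) Cl₂ equivalent: 4.508 mg/L × 1,710,000 L = 7709 g.
(a) Product at 89.7% available Cl: 7709 / 0.897 = 8594 g.

(b) [OCl⁻]/[HOCl] = 10^(pH − pKa) = 10^(6.83 − 7.44) = 10^-0.61 = 0.2455.
(b) Fraction as HOCl = 1 / (1 + 0.2455) = 0.8029.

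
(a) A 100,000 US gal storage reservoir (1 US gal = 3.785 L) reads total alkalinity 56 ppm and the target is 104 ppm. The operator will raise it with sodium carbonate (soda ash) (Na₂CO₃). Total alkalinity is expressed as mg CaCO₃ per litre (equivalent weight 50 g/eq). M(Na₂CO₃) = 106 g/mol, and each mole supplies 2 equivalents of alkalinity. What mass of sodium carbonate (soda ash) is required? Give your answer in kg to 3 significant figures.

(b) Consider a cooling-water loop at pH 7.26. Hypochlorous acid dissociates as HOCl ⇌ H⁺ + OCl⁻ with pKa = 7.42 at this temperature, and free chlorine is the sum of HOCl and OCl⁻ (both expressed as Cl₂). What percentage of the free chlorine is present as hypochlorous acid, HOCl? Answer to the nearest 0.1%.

(a) Volume: 100,000 US gal × 3.785 L/gal = 378,500 L.
(a) Alkalinity to add: (104 − 56) = 48 mg/L as CaCO₃ × 378,500 L = 18,170 g as CaCO₃.
(a) Equivalents: 18,170 g ÷ 50 g/eq = 363.4 eq.
(a) Each mole of Na₂CO₃ supplies 2 eq, so 363.4 / 2 = 181.7 mol.
(a) Mass: 181.7 mol × 106 g/mol = 19,260 g.

(b) [OCl⁻]/[HOCl] = 10^(pH − pKa) = 10^(7.26 − 7.42) = 10^-0.16 = 0.6918.
(b) Fraction as HOCl = 1 / (1 + 0.6918) = 0.5911.

(a) 19.3 kg; (b) 59.1%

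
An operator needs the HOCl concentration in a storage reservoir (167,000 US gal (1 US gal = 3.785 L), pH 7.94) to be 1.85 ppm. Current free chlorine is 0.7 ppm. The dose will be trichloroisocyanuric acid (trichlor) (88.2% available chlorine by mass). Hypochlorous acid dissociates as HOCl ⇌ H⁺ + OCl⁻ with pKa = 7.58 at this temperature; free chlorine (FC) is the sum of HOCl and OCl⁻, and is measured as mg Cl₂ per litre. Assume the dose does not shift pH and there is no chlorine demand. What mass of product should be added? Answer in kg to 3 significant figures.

Volume: 167,000 US gal × 3.785 L/gal = 632,095 L.
[OCl⁻]/[HOCl] = 10^(pH − pKa) = 10^(7.94 − 7.58) = 2.291; fraction as HOCl = 1/(1 + 2.291) = 0.3039.
Free chlorine required for 1.85 ppm HOCl: 1.85 / 0.3039 = 6.088 ppm.
FC to add: 6.088 − 0.7 = 5.388 mg/L as Cl₂.
Cl₂ equivalent: 5.388 mg/L × 632,095 L = 3406 g.
Product at 88.2% available Cl: 3406 / 0.882 = 3861 g.

3.86 kg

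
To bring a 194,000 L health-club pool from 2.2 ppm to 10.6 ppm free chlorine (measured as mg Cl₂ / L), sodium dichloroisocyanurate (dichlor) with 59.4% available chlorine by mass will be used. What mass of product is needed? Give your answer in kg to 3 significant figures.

2.74 kg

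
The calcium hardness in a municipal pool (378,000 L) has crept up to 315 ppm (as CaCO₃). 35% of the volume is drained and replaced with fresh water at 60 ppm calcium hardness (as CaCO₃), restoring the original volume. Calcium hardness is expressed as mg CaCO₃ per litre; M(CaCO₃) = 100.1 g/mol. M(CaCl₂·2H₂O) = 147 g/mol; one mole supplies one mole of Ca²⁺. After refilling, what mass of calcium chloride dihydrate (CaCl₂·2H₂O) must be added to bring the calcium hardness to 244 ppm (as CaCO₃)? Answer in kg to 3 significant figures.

10.1 kg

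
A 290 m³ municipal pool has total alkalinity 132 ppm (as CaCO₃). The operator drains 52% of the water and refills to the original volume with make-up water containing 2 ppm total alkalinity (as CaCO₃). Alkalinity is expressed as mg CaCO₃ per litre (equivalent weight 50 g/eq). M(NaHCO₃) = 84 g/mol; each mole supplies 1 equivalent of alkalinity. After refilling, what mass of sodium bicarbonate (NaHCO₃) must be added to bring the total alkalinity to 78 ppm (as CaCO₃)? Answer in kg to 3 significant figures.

Volume: 290 m³ = 290,000 L.
After draining 52% and refilling: 132 × 0.48 + 2 × 0.52 = 64.4 ppm.
Deficit to target: 78 − 64.4 = 13.6 mg/L.
As CaCO₃: 13.6 mg/L × 290,000 L = 3944 g; ÷ 50 g/eq ÷ 1 = 78.88 mol NaHCO₃.
Mass: 78.88 × 84 = 6626 g.

6.63 kg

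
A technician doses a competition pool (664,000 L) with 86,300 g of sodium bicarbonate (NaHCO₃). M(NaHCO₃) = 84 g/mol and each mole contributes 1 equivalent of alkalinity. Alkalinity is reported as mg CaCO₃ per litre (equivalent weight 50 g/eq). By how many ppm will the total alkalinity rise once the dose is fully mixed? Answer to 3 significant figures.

Moles of NaHCO₃: 86,300 g ÷ 84 g/mol = 1027 mol → 1027 eq of alkalinity.
As CaCO₃: 1027 eq × 50 g/eq = 51,370 g.
Rise: 51,370 g / 664,000 L × 1000 = 77.36 mg/L.

77.4 ppm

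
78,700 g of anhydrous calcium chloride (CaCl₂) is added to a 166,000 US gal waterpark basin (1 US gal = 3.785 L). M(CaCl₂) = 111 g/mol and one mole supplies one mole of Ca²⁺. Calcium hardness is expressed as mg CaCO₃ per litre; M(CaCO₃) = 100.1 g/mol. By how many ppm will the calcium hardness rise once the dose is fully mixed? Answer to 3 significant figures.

113 ppm

Volume: 166,000 US gal × 3.785 L/gal = 628,310 L.
Moles of Ca²⁺: 78,700 g ÷ 111 g/mol = 709 mol.
As CaCO₃: 709 mol × 100.1 g/mol = 70,970 g.
Rise: 70,970 g / 628,310 L × 1000 = 113 mg/L.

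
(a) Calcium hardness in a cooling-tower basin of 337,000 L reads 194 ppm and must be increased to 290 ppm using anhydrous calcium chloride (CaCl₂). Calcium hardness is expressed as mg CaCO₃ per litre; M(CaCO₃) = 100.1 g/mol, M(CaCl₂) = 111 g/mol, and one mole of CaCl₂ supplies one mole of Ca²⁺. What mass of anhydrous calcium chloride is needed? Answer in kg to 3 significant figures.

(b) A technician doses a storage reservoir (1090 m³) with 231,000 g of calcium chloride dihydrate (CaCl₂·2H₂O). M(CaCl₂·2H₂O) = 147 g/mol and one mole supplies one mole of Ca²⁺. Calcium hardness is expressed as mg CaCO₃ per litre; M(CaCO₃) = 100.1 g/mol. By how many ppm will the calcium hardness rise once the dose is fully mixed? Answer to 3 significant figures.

(a) Hardness to add: (290 − 194) = 96 mg/L as CaCO₃ × 337,000 L = 32,350 g as CaCO₃.
(a) Moles of Ca²⁺ (1 mol Ca²⁺ ≡ 1 mol CaCO₃): 32,350 / 100.1 g/mol = 323.2 mol.
(a) Mass of CaCl₂: 323.2 × 111 = 35,870 g.

(b) Volume: 1090 m³ = 1,090,000 L.
(b) Moles of Ca²⁺: 231,000 g ÷ 147 g/mol = 1571 mol.
(b) As CaCO₃: 1571 mol × 100.1 g/mol = 157,300 g.
(b) Rise: 157,300 g / 1,090,000 L × 1000 = 144.3 mg/L.

(a) 35.9 kg; (b) 144 ppm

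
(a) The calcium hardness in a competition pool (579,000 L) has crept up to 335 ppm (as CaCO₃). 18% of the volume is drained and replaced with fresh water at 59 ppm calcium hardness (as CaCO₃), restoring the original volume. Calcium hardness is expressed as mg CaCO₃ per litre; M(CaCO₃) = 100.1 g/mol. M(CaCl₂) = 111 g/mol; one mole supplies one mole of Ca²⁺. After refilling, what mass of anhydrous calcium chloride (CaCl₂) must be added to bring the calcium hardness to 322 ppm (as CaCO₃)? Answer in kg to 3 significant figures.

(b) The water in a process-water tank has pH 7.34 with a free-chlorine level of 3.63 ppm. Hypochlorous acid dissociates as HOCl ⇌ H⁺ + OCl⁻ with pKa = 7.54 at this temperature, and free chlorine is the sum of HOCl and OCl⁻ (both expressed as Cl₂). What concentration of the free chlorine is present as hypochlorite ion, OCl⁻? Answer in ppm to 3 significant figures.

(a) After draining 18% and refilling: 335 × 0.82 + 59 × 0.18 = 285.32 ppm.
(a) Deficit to target: 322 − 285.32 = 36.68 mg/L.
(a) As CaCO₃: 36.68 mg/L × 579,000 L = 21,240 g; ÷ 100.1 = 212.2 mol Ca²⁺.
(a) Mass: 212.2 × 111 = 23,550 g.

(b) [OCl⁻]/[HOCl] = 10^(pH − pKa) = 10^(7.34 − 7.54) = 10^-0.20 = 0.631.
(b) Fraction as HOCl = 1 / (1 + 0.631) = 0.6131.
(b) OCl⁻ = (1 − 0.6131) × 3.63 ppm = 1.404 ppm.

(a) 23.6 kg; (b) 1.40 ppm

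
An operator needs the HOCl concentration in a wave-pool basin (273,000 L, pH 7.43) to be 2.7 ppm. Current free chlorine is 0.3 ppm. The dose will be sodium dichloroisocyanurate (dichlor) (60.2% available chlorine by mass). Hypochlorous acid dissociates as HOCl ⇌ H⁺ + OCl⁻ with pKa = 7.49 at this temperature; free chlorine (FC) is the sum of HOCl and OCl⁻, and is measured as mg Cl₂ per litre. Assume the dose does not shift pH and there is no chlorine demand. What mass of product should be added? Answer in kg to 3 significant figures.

2.15 kg

[OCl⁻]/[HOCl] = 10^(pH − pKa) = 10^(7.43 − 7.49) = 0.871; fraction as HOCl = 1/(1 + 0.871) = 0.5345.
Free chlorine required for 2.7 ppm HOCl: 2.7 / 0.5345 = 5.052 ppm.
FC to add: 5.052 − 0.3 = 4.752 mg/L as Cl₂.
Cl₂ equivalent: 4.752 mg/L × 273,000 L = 1297 g.
Product at 60.2% available Cl: 1297 / 0.602 = 2155 g.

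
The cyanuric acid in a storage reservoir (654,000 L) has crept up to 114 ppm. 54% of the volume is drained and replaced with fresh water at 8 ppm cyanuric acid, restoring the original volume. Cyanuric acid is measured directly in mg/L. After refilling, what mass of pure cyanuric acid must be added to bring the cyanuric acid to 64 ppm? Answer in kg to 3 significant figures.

After draining 54% and refilling: 114 × 0.46 + 8 × 0.54 = 56.76 ppm.
Deficit to target: 64 − 56.76 = 7.24 mg/L.
Mass: 7.24 mg/L × 654,000 L = 4735 g cyanuric acid.

4.73 kg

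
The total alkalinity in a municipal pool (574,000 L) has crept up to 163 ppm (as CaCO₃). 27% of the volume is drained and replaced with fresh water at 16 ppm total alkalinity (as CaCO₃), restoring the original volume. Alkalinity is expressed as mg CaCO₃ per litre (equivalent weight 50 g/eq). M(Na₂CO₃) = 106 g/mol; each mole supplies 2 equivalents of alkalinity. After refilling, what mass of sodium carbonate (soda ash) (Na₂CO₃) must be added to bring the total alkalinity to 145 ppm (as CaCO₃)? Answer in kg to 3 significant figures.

After draining 27% and refilling: 163 × 0.73 + 16 × 0.27 = 123.31 ppm.
Deficit to target: 145 − 123.31 = 21.69 mg/L.
As CaCO₃: 21.69 mg/L × 574,000 L = 12,450 g; ÷ 50 g/eq ÷ 2 = 124.5 mol Na₂CO₃.
Mass: 124.5 × 106 = 13,200 g.

13.2 kg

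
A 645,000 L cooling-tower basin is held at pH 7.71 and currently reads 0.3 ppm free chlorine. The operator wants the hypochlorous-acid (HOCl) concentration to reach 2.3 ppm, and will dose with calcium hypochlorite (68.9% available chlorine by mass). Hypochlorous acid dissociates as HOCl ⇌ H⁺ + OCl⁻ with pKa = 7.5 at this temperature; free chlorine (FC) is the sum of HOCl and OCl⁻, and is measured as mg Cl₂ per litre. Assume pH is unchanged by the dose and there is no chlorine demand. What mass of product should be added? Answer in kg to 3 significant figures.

5.36 kg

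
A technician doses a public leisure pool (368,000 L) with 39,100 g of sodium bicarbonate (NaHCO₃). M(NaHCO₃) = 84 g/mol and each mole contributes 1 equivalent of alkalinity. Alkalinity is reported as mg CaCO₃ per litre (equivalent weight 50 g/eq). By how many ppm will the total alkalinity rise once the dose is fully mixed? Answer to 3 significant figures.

63.2 ppm

Moles of NaHCO₃: 39,100 g ÷ 84 g/mol = 465.5 mol → 465.5 eq of alkalinity.
As CaCO₃: 465.5 eq × 50 g/eq = 23,270 g.
Rise: 23,270 g / 368,000 L × 1000 = 63.24 mg/L.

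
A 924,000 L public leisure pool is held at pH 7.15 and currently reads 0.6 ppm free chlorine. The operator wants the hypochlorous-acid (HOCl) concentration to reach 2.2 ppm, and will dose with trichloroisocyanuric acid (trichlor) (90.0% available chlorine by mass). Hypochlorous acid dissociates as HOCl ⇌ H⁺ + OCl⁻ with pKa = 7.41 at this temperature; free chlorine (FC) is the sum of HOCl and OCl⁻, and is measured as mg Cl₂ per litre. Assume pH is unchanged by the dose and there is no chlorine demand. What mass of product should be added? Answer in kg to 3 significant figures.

[OCl⁻]/[HOCl] = 10^(pH − pKa) = 10^(7.15 − 7.41) = 0.5495; fraction as HOCl = 1/(1 + 0.5495) = 0.6454.
Free chlorine required for 2.2 ppm HOCl: 2.2 / 0.6454 = 3.409 ppm.
FC to add: 3.409 − 0.6 = 2.809 mg/L as Cl₂.
Cl₂ equivalent: 2.809 mg/L × 924,000 L = 2596 g.
Product at 90.0% available Cl: 2596 / 0.9 = 2884 g.

2.88 kg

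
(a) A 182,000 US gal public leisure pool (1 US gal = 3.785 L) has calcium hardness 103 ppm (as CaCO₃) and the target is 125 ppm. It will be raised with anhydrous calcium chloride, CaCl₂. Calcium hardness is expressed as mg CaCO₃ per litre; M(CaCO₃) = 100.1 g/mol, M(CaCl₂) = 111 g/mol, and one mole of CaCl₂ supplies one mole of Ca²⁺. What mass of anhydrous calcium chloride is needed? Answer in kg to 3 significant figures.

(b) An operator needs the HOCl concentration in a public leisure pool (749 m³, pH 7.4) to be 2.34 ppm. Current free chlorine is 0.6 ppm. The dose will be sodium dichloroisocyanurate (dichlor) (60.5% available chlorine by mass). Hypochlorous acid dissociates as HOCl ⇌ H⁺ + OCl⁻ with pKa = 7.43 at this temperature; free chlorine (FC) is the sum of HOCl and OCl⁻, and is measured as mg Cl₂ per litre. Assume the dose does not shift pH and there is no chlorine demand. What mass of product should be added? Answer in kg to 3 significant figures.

(a) Volume: 182,000 US gal × 3.785 L/gal = 688,870 L.
(a) Hardness to add: (125 − 103) = 22 mg/L as CaCO₃ × 688,870 L = 15,160 g as CaCO₃.
(a) Moles of Ca²⁺ (1 mol Ca²⁺ ≡ 1 mol CaCO₃): 15,160 / 100.1 g/mol = 151.4 mol.
(a) Mass of CaCl₂: 151.4 × 111 = 16,810 g.

(b) Volume: 749 m³ = 749,000 L.
(b) [OCl⁻]/[HOCl] = 10^(pH − pKa) = 10^(7.4 − 7.43) = 0.9333; fraction as HOCl = 1/(1 + 0.9333) = 0.5173.
(b) Free chlorine required for 2.34 ppm HOCl: 2.34 / 0.5173 = 4.524 ppm.
(b) FC to add: 4.524 − 0.6 = 3.924 mg/L as Cl₂.
(b) Cl₂ equivalent: 3.924 mg/L × 749,000 L = 2939 g.
(b) Product at 60.5% available Cl: 2939 / 0.605 = 4858 g.

(a) 16.8 kg; (b) 4.86 kg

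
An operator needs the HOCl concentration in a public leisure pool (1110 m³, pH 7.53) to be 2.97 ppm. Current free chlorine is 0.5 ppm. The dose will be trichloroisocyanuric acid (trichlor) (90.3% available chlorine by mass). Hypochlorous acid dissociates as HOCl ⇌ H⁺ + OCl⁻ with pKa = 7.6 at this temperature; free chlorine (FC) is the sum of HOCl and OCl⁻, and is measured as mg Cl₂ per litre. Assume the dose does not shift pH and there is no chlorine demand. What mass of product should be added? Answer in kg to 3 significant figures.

Volume: 1110 m³ = 1,110,000 L.
[OCl⁻]/[HOCl] = 10^(pH − pKa) = 10^(7.53 − 7.6) = 0.8511; fraction as HOCl = 1/(1 + 0.8511) = 0.5402.
Free chlorine required for 2.97 ppm HOCl: 2.97 / 0.5402 = 5.498 ppm.
FC to add: 5.498 − 0.5 = 4.998 mg/L as Cl₂.
Cl₂ equivalent: 4.998 mg/L × 1,110,000 L = 5548 g.
Product at 90.3% available Cl: 5548 / 0.903 = 6144 g.

6.14 kg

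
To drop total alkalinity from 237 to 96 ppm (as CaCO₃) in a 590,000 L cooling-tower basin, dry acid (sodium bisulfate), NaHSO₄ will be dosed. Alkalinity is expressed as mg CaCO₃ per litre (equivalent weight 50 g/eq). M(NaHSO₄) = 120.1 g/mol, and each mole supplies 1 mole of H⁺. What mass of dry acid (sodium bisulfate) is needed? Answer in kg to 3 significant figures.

200 kg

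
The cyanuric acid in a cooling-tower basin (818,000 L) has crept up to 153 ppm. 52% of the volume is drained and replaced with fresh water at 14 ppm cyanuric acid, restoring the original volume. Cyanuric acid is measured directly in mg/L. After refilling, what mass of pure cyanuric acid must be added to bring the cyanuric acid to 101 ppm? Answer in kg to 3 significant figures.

16.6 kg

After draining 52% and refilling: 153 × 0.48 + 14 × 0.52 = 80.72 ppm.
Deficit to target: 101 − 80.72 = 20.28 mg/L.
Mass: 20.28 mg/L × 818,000 L = 16,590 g cyanuric acid.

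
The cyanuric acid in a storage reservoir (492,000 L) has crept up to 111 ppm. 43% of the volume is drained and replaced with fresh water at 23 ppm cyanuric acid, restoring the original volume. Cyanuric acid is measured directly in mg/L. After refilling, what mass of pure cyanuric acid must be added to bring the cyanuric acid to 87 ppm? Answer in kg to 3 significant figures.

After draining 43% and refilling: 111 × 0.57 + 23 × 0.43 = 73.16 ppm.
Deficit to target: 87 − 73.16 = 13.84 mg/L.
Mass: 13.84 mg/L × 492,000 L = 6809 g cyanuric acid.

6.81 kg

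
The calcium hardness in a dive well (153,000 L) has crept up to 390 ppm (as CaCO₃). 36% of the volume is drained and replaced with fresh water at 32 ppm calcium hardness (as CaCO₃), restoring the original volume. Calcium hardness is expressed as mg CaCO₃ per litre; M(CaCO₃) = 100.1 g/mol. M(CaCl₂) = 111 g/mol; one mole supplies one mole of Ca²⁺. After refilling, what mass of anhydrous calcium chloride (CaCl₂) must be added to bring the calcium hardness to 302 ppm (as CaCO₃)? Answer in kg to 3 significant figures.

After draining 36% and refilling: 390 × 0.64 + 32 × 0.36 = 261.12 ppm.
Deficit to target: 302 − 261.12 = 40.88 mg/L.
As CaCO₃: 40.88 mg/L × 153,000 L = 6255 g; ÷ 100.1 = 62.48 mol Ca²⁺.
Mass: 62.48 × 111 = 6936 g.

6.94 kg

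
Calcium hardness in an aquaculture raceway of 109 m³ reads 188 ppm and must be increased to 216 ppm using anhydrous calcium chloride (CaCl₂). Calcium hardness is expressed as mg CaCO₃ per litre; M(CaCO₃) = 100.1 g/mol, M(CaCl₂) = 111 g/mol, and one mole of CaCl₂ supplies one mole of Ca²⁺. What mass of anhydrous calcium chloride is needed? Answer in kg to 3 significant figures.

3.38 kg

Volume: 109 m³ = 109,000 L.
Hardness to add: (216 − 188) = 28 mg/L as CaCO₃ × 109,000 L = 3052 g as CaCO₃.
Moles of Ca²⁺ (1 mol Ca²⁺ ≡ 1 mol CaCO₃): 3052 / 100.1 g/mol = 30.49 mol.
Mass of CaCl₂: 30.49 × 111 = 3384 g.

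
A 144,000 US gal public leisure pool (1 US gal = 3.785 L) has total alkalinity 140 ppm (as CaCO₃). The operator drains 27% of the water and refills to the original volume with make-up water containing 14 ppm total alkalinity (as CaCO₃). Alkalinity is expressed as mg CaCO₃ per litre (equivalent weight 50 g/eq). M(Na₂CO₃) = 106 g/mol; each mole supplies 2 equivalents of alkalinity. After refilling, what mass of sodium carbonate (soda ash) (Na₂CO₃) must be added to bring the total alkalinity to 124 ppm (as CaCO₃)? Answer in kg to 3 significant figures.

Volume: 144,000 US gal × 3.785 L/gal = 545,040 L.
After draining 27% and refilling: 140 × 0.73 + 14 × 0.27 = 105.98 ppm.
Deficit to target: 124 − 105.98 = 18.02 mg/L.
As CaCO₃: 18.02 mg/L × 545,040 L = 9822 g; ÷ 50 g/eq ÷ 2 = 98.22 mol Na₂CO₃.
Mass: 98.22 × 106 = 10,410 g.

10.4 kg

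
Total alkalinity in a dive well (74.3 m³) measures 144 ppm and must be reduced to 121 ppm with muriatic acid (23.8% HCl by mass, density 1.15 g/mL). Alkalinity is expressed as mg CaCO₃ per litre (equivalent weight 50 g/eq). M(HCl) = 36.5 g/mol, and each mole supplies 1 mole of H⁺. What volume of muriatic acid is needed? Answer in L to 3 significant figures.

Volume: 74.3 m³ = 74,300 L.
Alkalinity to neutralize: (144 − 121) = 23 mg/L as CaCO₃ × 74,300 L = 1709 g as CaCO₃.
Equivalents of H⁺ required: 1709 ÷ 50 g/eq = 34.18 eq = 34.18 mol HCl.
Mass of HCl: 34.18 × 36.5 = 1247 g.
Mass of 23.8% solution: 1247 / 0.238 = 5242 g.
Volume: 5242 g ÷ 1.15 g/mL = 4558 mL.

4.56 L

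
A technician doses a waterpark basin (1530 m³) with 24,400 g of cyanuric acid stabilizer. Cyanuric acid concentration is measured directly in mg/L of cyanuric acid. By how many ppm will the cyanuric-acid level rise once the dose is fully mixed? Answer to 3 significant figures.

Volume: 1530 m³ = 1,530,000 L.
Rise: 24,400 g / 1,530,000 L × 1000 = 15.95 mg/L.

15.9 ppm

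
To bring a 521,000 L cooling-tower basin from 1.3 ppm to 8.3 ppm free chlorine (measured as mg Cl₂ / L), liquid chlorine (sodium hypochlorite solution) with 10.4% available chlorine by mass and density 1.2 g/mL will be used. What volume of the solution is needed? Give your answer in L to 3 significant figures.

29.2 L

Chlorine deficit: 8.3 − 1.3 = 7 ppm = 7 mg/L as Cl₂.
Cl₂ equivalent needed: 7 mg/L × 521,000 L = 3,647,000 mg = 3647 g.
Product at 10.4% available chlorine: 3647 / 0.104 = 35,070 g.
Volume at density 1.2 g/mL: 35,070 g ÷ 1.2 g/mL = 29,220 mL.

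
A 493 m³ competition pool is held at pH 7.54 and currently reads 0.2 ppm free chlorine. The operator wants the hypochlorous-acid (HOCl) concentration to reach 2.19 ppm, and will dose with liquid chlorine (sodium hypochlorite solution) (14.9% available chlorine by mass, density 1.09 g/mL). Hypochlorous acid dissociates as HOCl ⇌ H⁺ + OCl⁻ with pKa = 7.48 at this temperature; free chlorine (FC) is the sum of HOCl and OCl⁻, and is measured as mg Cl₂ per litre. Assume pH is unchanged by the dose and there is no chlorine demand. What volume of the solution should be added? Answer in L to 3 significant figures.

Volume: 493 m³ = 493,000 L.
[OCl⁻]/[HOCl] = 10^(pH − pKa) = 10^(7.54 − 7.48) = 1.148; fraction as HOCl = 1/(1 + 1.148) = 0.4655.
Free chlorine required for 2.19 ppm HOCl: 2.19 / 0.4655 = 4.704 ppm.
FC to add: 4.704 − 0.2 = 4.504 mg/L as Cl₂.
Cl₂ equivalent: 4.504 mg/L × 493,000 L = 2221 g.
Product at 14.9% available Cl: 2221 / 0.149 = 14,900 g.
Volume: 14,900 g ÷ 1.09 g/mL = 13,670 mL.

13.7 L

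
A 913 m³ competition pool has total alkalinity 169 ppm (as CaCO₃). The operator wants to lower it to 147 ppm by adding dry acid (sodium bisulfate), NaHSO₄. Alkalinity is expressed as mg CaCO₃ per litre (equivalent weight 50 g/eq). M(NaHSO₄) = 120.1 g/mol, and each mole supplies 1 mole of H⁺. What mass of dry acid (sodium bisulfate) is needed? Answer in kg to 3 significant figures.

48.2 kg

Volume: 913 m³ = 913,000 L.
Alkalinity to neutralize: (169 − 147) = 22 mg/L as CaCO₃ × 913,000 L = 20,090 g as CaCO₃.
Equivalents of H⁺ required: 20,090 ÷ 50 g/eq = 401.7 eq = 401.7 mol NaHSO₄.
Mass of NaHSO₄: 401.7 × 120.1 = 48,250 g.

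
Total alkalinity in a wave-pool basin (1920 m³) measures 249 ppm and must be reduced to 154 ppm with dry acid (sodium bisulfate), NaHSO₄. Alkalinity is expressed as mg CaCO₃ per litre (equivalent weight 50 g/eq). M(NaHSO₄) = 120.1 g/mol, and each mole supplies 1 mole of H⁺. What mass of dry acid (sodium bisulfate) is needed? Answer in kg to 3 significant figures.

Volume: 1920 m³ = 1,920,000 L.
Alkalinity to neutralize: (249 − 154) = 95 mg/L as CaCO₃ × 1,920,000 L = 182,400 g as CaCO₃.
Equivalents of H⁺ required: 182,400 ÷ 50 g/eq = 3648 eq = 3648 mol NaHSO₄.
Mass of NaHSO₄: 3648 × 120.1 = 438,100 g.

438 kg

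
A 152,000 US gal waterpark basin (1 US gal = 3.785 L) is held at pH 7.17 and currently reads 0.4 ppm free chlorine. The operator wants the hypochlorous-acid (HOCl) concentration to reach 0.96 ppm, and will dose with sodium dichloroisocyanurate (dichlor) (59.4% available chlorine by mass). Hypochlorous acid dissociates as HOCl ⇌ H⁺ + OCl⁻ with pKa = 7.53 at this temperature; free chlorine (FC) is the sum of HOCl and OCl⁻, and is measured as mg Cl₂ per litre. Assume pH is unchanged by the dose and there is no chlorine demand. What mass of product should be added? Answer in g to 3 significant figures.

Volume: 152,000 US gal × 3.785 L/gal = 575,320 L.
[OCl⁻]/[HOCl] = 10^(pH − pKa) = 10^(7.17 − 7.53) = 0.4365; fraction as HOCl = 1/(1 + 0.4365) = 0.6961.
Free chlorine required for 0.96 ppm HOCl: 0.96 / 0.6961 = 1.379 ppm.
FC to add: 1.379 − 0.4 = 0.9791 mg/L as Cl₂.
Cl₂ equivalent: 0.9791 mg/L × 575,320 L = 563.3 g.
Product at 59.4% available Cl: 563.3 / 0.594 = 948.3 g.

948 g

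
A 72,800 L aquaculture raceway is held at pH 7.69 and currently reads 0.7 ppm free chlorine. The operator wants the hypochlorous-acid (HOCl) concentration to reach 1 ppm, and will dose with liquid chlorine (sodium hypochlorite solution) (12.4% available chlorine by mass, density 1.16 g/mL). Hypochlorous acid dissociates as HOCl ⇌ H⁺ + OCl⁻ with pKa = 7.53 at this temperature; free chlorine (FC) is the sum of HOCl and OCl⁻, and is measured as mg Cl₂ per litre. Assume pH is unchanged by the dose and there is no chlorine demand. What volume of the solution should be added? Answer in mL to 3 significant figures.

883 mL

[OCl⁻]/[HOCl] = 10^(pH − pKa) = 10^(7.69 − 7.53) = 1.445; fraction as HOCl = 1/(1 + 1.445) = 0.4089.
Free chlorine required for 1 ppm HOCl: 1 / 0.4089 = 2.445 ppm.
FC to add: 2.445 − 0.7 = 1.745 mg/L as Cl₂.
Cl₂ equivalent: 1.745 mg/L × 72,800 L = 127.1 g.
Product at 12.4% available Cl: 127.1 / 0.124 = 1025 g.
Volume: 1025 g ÷ 1.16 g/mL = 883.4 mL.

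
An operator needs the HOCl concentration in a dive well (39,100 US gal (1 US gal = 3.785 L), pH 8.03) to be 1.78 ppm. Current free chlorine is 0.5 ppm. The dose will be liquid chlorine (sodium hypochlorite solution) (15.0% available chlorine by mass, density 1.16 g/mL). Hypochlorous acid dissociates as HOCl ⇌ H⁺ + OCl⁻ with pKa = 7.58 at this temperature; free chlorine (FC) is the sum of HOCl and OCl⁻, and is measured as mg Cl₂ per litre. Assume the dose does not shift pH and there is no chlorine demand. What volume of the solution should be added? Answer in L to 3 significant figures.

5.36 L

Volume: 39,100 US gal × 3.785 L/gal = 147,994 L.
[OCl⁻]/[HOCl] = 10^(pH − pKa) = 10^(8.03 − 7.58) = 2.818; fraction as HOCl = 1/(1 + 2.818) = 0.2619.
Free chlorine required for 1.78 ppm HOCl: 1.78 / 0.2619 = 6.797 ppm.
FC to add: 6.797 − 0.5 = 6.297 mg/L as Cl₂.
Cl₂ equivalent: 6.297 mg/L × 147,994 L = 931.9 g.
Product at 15.0% available Cl: 931.9 / 0.15 = 6212 g.
Volume: 6212 g ÷ 1.16 g/mL = 5356 mL.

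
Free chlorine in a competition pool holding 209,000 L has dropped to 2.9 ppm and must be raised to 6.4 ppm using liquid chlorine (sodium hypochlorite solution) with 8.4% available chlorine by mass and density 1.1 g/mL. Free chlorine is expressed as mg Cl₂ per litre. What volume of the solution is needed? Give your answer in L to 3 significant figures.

7.92 L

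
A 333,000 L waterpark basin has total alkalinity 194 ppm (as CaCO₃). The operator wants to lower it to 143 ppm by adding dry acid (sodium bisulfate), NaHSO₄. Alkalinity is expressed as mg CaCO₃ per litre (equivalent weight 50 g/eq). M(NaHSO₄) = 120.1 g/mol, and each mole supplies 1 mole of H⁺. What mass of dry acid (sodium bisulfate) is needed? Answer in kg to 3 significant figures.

40.8 kg

Alkalinity to neutralize: (194 − 143) = 51 mg/L as CaCO₃ × 333,000 L = 16,980 g as CaCO₃.
Equivalents of H⁺ required: 16,980 ÷ 50 g/eq = 339.7 eq = 339.7 mol NaHSO₄.
Mass of NaHSO₄: 339.7 × 120.1 = 40,790 g.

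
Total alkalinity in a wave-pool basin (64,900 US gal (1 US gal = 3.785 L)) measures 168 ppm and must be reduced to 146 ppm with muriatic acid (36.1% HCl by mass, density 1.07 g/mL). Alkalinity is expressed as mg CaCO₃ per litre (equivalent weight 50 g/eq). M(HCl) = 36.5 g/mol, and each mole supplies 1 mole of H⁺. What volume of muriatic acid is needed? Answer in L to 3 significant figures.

10.2 L

Volume: 64,900 US gal × 3.785 L/gal = 245,646 L.
Alkalinity to neutralize: (168 − 146) = 22 mg/L as CaCO₃ × 245,646 L = 5404 g as CaCO₃.
Equivalents of H⁺ required: 5404 ÷ 50 g/eq = 108.1 eq = 108.1 mol HCl.
Mass of HCl: 108.1 × 36.5 = 3945 g.
Mass of 36.1% solution: 3945 / 0.361 = 10,930 g.
Volume: 10,930 g ÷ 1.07 g/mL = 10,210 mL.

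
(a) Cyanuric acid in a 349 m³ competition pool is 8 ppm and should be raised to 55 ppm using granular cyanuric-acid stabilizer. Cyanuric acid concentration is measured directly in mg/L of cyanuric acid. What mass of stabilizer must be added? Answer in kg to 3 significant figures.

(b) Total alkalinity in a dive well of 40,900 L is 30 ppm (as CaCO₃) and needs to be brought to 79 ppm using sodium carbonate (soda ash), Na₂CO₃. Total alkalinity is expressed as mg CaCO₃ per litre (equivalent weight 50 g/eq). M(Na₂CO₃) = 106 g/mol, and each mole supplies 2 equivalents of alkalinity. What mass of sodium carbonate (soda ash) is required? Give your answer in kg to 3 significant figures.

(a) Volume: 349 m³ = 349,000 L.
(a) CYA to add: (55 − 8) = 47 mg/L × 349,000 L = 16,400 g cyanuric acid.

(b) Alkalinity to add: (79 − 30) = 49 mg/L as CaCO₃ × 40,900 L = 2004 g as CaCO₃.
(b) Equivalents: 2004 g ÷ 50 g/eq = 40.08 eq.
(b) Each mole of Na₂CO₃ supplies 2 eq, so 40.08 / 2 = 20.04 mol.
(b) Mass: 20.04 mol × 106 g/mol = 2124 g.

(a) 16.4 kg; (b) 2.12 kg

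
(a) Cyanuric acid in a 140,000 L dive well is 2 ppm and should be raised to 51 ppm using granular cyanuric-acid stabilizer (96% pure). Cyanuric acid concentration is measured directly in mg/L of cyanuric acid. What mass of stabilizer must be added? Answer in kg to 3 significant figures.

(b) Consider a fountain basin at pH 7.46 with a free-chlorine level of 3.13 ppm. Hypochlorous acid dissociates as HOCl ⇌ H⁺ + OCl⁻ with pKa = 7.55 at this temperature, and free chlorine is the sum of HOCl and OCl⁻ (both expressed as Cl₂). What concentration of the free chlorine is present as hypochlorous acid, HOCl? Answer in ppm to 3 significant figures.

(a) 7.15 kg; (b) 1.73 ppm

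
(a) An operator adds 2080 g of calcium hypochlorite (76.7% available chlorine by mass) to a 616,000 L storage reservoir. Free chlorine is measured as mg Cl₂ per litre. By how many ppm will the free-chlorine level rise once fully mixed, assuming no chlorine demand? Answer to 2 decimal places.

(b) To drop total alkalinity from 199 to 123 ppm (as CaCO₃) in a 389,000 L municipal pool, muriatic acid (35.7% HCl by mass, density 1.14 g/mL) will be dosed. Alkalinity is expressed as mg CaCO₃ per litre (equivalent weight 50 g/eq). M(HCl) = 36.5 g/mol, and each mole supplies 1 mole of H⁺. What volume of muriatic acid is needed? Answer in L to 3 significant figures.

(a) 2.59 ppm; (b) 53.0 L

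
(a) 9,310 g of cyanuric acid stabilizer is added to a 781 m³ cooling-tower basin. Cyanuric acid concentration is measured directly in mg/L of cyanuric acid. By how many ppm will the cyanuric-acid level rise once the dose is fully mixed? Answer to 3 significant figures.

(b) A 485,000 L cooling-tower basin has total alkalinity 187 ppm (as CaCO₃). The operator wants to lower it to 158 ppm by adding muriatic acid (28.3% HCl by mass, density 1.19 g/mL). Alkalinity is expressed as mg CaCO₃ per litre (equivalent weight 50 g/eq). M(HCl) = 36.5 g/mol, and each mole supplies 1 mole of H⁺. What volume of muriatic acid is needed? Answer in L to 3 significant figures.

(a) Volume: 781 m³ = 781,000 L.
(a) Rise: 9,310 g / 781,000 L × 1000 = 11.92 mg/L.

(b) Alkalinity to neutralize: (187 − 158) = 29 mg/L as CaCO₃ × 485,000 L = 14,060 g as CaCO₃.
(b) Equivalents of H⁺ required: 14,060 ÷ 50 g/eq = 281.3 eq = 281.3 mol HCl.
(b) Mass of HCl: 281.3 × 36.5 = 10,270 g.
(b) Mass of 28.3% solution: 10,270 / 0.283 = 36,280 g.
(b) Volume: 36,280 g ÷ 1.19 g/mL = 30,490 mL.

(a) 11.9 ppm; (b) 30.5 L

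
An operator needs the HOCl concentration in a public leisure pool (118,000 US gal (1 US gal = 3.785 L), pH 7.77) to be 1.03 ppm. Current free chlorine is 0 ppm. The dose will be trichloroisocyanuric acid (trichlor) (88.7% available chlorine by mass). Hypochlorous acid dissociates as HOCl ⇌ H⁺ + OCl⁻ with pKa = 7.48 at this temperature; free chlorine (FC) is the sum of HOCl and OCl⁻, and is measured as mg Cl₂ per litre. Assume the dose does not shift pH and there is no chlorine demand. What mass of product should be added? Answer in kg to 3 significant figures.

1.53 kg

Volume: 118,000 US gal × 3.785 L/gal = 446,630 L.
[OCl⁻]/[HOCl] = 10^(pH − pKa) = 10^(7.77 − 7.48) = 1.95; fraction as HOCl = 1/(1 + 1.95) = 0.339.
Free chlorine required for 1.03 ppm HOCl: 1.03 / 0.339 = 3.038 ppm.
FC to add: 3.038 − 0 = 3.038 mg/L as Cl₂.
Cl₂ equivalent: 3.038 mg/L × 446,630 L = 1357 g.
Product at 88.7% available Cl: 1357 / 0.887 = 1530 g.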